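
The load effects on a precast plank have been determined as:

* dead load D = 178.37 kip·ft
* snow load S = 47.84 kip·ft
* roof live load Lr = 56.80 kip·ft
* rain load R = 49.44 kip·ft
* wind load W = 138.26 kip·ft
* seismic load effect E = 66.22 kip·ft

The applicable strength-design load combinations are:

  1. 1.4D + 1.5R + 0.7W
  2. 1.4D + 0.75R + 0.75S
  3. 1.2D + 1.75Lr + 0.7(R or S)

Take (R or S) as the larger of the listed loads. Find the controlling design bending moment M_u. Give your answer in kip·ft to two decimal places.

420.66 kip·ft

(R or S) → R = 49.44 kip·ft.
1. 1.4(178.37) + 1.5(49.44) + 0.7(138.26) = 249.72 + 74.16 + 96.78 = 420.66
2. 1.4(178.37) + 0.75(49.44) + 0.75(47.84) = 249.72 + 37.08 + 35.88 = 322.68
3. 1.2(178.37) + 1.75(56.80) + 0.7(49.44) = 214.04 + 99.40 + 34.61 = 348.05
Maximum is from combination 1.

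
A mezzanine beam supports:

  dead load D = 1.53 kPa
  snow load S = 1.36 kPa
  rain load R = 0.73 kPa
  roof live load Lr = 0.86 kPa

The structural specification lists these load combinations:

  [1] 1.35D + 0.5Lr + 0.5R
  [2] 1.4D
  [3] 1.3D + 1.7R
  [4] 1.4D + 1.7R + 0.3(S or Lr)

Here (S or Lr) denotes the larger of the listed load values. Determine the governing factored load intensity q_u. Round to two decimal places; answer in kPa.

3.79 kPa

(S or Lr) → S = 1.36 kPa.
[1] 1.35(1.53) + 0.5(0.86) + 0.5(0.73) = 2.86
[2] 1.4(1.53) = 2.14
[3] 1.3(1.53) + 1.7(0.73) = 3.23
[4] 1.4(1.53) + 1.7(0.73) + 0.3(1.36) = 3.79
The controlling combination is 4, giving 3.79 kPa.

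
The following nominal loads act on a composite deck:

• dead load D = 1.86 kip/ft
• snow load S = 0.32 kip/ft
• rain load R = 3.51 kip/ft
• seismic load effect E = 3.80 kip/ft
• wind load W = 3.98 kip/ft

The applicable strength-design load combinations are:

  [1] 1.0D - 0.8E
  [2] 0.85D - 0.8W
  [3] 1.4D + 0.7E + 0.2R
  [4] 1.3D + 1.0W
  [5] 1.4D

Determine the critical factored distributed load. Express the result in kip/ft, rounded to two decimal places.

[1] 1.0(1.86) - 0.8(3.80) = 1.86 - 3.04 = -1.18
[2] 0.85(1.86) - 0.8(3.98) = 1.58 - 3.18 = -1.60
[3] 1.4(1.86) + 0.7(3.80) + 0.2(3.51) = 5.97
[4] 1.3(1.86) + 1.0(3.98) = 2.42 + 3.98 = 6.40
[5] 1.4(1.86) = 2.60
Maximum is from combination 4.

6.40 kip/ft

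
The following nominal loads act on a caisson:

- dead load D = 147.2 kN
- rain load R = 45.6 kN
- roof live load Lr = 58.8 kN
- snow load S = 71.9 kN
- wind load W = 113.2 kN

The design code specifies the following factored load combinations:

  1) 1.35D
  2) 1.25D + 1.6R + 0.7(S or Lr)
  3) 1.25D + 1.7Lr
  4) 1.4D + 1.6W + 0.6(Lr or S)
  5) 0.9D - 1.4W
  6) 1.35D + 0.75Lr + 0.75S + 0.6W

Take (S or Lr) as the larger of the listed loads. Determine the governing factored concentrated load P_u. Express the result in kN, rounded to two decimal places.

430.34 kN

(S or Lr) → S = 71.9 kN; (Lr or S) → S = 71.9 kN.
1) 1.35(147.2) = 198.72
2) 1.25(147.2) + 1.6(45.6) + 0.7(71.9) = 184.00 + 72.96 + 50.33 = 307.29
3) 1.25(147.2) + 1.7(58.8) = 184.00 + 99.96 = 283.96
4) 1.4(147.2) + 1.6(113.2) + 0.6(71.9) = 206.08 + 181.12 + 43.14 = 430.34
5) 0.9(147.2) - 1.4(113.2) = 132.48 - 158.48 = -26.00
6) 1.35(147.2) + 0.75(58.8) + 0.75(71.9) + 0.6(113.2) = 198.72 + 44.10 + 53.93 + 67.92 = 364.67
The controlling combination is 4, giving 430.34 kN.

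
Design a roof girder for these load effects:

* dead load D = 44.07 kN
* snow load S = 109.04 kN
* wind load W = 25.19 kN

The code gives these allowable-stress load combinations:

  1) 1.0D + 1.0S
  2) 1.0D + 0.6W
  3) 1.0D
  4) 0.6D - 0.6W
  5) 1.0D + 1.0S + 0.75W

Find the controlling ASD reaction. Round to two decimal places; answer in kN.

172.00 kN

1) 1.0(44.07) + 1.0(109.04) = 44.07 + 109.04 = 153.11
2) 1.0(44.07) + 0.6(25.19) = 44.07 + 15.11 = 59.18
3) 1.0(44.07) = 44.07
4) 0.6(44.07) - 0.6(25.19) = 26.44 - 15.11 = 11.33
5) 1.0(44.07) + 1.0(109.04) + 0.75(25.19) = 44.07 + 109.04 + 18.89 = 172.00
Combination 5 governs: V = 172.00 kN.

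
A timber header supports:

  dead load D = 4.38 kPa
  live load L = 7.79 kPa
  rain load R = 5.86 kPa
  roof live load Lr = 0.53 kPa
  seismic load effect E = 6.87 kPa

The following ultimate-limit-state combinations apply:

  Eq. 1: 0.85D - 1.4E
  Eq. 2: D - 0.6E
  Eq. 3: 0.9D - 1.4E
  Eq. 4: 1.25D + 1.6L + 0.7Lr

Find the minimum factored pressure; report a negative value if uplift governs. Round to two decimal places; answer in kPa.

Eq. 1: 0.85(4.38) - 1.4(6.87) = -5.90
Eq. 2: 1.0(4.38) - 0.6(6.87) = 0.26
Eq. 3: 0.9(4.38) - 1.4(6.87) = -5.68
Eq. 4: 1.25(4.38) + 1.6(7.79) + 0.7(0.53) = 18.31
Combination 1 gives the minimum: -5.90 kPa.

-5.90 kPa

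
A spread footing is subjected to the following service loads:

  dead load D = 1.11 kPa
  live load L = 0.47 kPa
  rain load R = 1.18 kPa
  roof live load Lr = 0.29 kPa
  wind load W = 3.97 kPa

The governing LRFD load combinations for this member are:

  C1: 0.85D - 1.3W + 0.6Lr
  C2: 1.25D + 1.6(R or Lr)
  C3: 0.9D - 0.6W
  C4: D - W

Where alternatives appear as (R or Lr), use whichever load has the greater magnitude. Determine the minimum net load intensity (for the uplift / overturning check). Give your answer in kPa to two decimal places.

-4.04 kPa

(R or Lr) → R = 1.18 kPa.
C1: 0.85(1.11) - 1.3(3.97) + 0.6(0.29) = -4.04
C2: 1.25(1.11) + 1.6(1.18) = 3.28
C3: 0.9(1.11) - 0.6(3.97) = -1.38
C4: 1.0(1.11) - 1.0(3.97) = -2.86
Combination 1 gives the minimum: -4.04 kPa.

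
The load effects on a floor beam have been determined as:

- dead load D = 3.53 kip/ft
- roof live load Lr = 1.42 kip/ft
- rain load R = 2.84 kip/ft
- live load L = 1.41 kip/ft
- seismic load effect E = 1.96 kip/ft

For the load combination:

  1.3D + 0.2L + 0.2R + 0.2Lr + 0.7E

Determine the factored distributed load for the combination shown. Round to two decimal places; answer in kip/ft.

7.10 kip/ft

1.3(3.53) + 0.2(1.41) + 0.2(2.84) + 0.2(1.42) + 0.7(1.96) = 7.10
w_u = 7.10 kip/ft.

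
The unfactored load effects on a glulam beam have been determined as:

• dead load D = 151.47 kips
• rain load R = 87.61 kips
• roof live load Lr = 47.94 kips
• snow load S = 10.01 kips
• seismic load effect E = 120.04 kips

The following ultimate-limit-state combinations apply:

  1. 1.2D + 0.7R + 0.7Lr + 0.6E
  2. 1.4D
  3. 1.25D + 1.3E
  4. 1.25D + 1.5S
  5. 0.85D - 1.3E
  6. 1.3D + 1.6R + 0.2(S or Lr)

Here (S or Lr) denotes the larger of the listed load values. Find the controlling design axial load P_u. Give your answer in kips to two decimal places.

348.67 kips

(S or Lr) → Lr = 47.94 kips.
1. 1.2(151.47) + 0.7(87.61) + 0.7(47.94) + 0.6(120.04) = 348.67
2. 1.4(151.47) = 212.06
3. 1.25(151.47) + 1.3(120.04) = 345.39
4. 1.25(151.47) + 1.5(10.01) = 204.35
5. 0.85(151.47) - 1.3(120.04) = -27.30
6. 1.3(151.47) + 1.6(87.61) + 0.2(47.94) = 346.68
The controlling combination is 1, giving 348.67 kips.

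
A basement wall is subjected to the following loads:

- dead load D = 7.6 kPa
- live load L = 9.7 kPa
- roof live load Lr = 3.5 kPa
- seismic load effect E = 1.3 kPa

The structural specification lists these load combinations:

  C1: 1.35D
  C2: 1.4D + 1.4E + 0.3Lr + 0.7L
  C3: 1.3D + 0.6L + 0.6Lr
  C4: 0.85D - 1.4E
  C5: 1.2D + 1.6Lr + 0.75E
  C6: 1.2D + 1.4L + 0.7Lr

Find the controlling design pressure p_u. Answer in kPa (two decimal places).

C1: 1.35(7.6) = 10.26
C2: 1.4(7.6) + 1.4(1.3) + 0.3(3.5) + 0.7(9.7) = 10.64 + 1.82 + 1.05 + 6.79 = 20.30
C3: 1.3(7.6) + 0.6(9.7) + 0.6(3.5) = 9.88 + 5.82 + 2.10 = 17.80
C4: 0.85(7.6) - 1.4(1.3) = 6.46 - 1.82 = 4.64
C5: 1.2(7.6) + 1.6(3.5) + 0.75(1.3) = 9.12 + 5.60 + 0.98 = 15.70
C6: 1.2(7.6) + 1.4(9.7) + 0.7(3.5) = 9.12 + 13.58 + 2.45 = 25.15
Maximum is from combination 6.

25.15 kPa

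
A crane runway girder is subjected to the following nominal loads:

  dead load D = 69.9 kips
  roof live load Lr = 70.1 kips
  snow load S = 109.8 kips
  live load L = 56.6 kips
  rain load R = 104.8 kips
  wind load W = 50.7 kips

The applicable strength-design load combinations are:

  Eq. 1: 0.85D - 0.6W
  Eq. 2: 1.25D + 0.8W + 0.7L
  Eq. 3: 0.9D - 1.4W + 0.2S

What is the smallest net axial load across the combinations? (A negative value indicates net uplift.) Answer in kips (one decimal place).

Eq. 1: 0.85(69.9) - 0.6(50.7) = 29.0
Eq. 2: 1.25(69.9) + 0.8(50.7) + 0.7(56.6) = 167.6
Eq. 3: 0.9(69.9) - 1.4(50.7) + 0.2(109.8) = 13.9
Combination 3 gives the minimum: 13.9 kips.

13.9 kips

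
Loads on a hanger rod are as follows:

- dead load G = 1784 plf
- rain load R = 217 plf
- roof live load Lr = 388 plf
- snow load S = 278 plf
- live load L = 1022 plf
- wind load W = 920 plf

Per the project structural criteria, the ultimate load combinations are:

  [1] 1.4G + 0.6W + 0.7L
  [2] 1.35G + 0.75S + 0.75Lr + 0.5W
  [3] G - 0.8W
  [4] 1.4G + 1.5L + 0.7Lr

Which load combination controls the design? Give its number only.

Combination 4

[1] 1.4(1784) + 0.6(920) + 0.7(1022) = 2497.60 + 552.00 + 715.40 = 3765.00
[2] 1.35(1784) + 0.75(278) + 0.75(388) + 0.5(920) = 2408.40 + 208.50 + 291.00 + 460.00 = 3367.90
[3] 1.0(1784) - 0.8(920) = 1784.00 - 736.00 = 1048.00
[4] 1.4(1784) + 1.5(1022) + 0.7(388) = 2497.60 + 1533.00 + 271.60 = 4302.20
The largest value is 4302.20 plf from combination 4.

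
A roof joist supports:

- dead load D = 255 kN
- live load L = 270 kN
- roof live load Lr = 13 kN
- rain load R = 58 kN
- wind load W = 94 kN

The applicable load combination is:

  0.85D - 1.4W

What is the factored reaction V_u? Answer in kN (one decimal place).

85.2 kN

0.85(255) - 1.4(94) = 216.8 - 131.6 = 85.2
V_u = 85.2 kN.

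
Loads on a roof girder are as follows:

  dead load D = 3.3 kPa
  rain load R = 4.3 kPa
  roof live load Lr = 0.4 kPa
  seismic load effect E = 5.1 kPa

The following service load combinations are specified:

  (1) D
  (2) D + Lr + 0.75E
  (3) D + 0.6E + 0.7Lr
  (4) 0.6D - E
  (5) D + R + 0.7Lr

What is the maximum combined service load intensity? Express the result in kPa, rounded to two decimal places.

7.88 kPa

(1) 1.0(3.3) = 3.30
(2) 1.0(3.3) + 1.0(0.4) + 0.75(5.1) = 3.30 + 0.40 + 3.83 = 7.53
(3) 1.0(3.3) + 0.6(5.1) + 0.7(0.4) = 3.30 + 3.06 + 0.28 = 6.64
(4) 0.6(3.3) - 1.0(5.1) = 1.98 - 5.10 = -3.12
(5) 1.0(3.3) + 1.0(4.3) + 0.7(0.4) = 3.30 + 4.30 + 0.28 = 7.88
Combination 5 governs: q = 7.88 kPa.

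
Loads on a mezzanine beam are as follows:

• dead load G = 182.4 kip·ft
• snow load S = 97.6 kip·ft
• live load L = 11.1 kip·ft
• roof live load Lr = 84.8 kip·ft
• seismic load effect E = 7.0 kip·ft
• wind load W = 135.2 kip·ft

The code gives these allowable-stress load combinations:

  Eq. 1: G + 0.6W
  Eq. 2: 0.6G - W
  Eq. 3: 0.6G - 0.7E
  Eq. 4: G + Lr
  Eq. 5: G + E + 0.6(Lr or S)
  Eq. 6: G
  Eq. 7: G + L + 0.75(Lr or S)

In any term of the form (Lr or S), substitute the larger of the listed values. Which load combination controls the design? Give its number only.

(Lr or S) → S = 97.6 kip·ft.
Eq. 1: 1.0(182.4) + 0.6(135.2) = 182.4 + 81.1 = 263.5
Eq. 2: 0.6(182.4) - 1.0(135.2) = 109.4 - 135.2 = -25.8
Eq. 3: 0.6(182.4) - 0.7(7.0) = 109.4 - 4.9 = 104.5
Eq. 4: 1.0(182.4) + 1.0(84.8) = 182.4 + 84.8 = 267.2
Eq. 5: 1.0(182.4) + 1.0(7.0) + 0.6(97.6) = 182.4 + 7.0 + 58.6 = 248.0
Eq. 6: 1.0(182.4) = 182.4
Eq. 7: 1.0(182.4) + 1.0(11.1) + 0.75(97.6) = 182.4 + 11.1 + 73.2 = 266.7
The largest value is 267.2 kip·ft from combination 4.

Combination 4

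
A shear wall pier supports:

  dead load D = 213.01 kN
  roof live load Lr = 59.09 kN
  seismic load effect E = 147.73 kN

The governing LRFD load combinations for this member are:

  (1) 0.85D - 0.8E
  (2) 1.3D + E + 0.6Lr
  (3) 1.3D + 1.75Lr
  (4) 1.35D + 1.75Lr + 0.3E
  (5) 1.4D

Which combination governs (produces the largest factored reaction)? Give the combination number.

Combination 2

(1) 0.85(213.01) - 0.8(147.73) = 62.87
(2) 1.3(213.01) + 1.0(147.73) + 0.6(59.09) = 460.10
(3) 1.3(213.01) + 1.75(59.09) = 380.32
(4) 1.35(213.01) + 1.75(59.09) + 0.3(147.73) = 435.29
(5) 1.4(213.01) = 298.21
The largest value is 460.10 kN from combination 2.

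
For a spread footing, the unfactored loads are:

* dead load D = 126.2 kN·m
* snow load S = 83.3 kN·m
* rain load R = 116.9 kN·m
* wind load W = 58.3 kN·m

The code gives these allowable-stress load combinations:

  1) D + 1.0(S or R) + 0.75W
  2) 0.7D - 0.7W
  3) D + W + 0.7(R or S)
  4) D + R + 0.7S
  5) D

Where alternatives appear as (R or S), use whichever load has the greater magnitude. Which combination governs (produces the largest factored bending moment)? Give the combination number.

(S or R) → R = 116.9 kN·m; (R or S) → R = 116.9 kN·m.
1) 1.0(126.2) + 1.0(116.9) + 0.75(58.3) = 286.8
2) 0.7(126.2) - 0.7(58.3) = 47.5
3) 1.0(126.2) + 1.0(58.3) + 0.7(116.9) = 266.3
4) 1.0(126.2) + 1.0(116.9) + 0.7(83.3) = 301.4
5) 1.0(126.2) = 126.2
The largest value is 301.4 kN·m from combination 4.

Combination 4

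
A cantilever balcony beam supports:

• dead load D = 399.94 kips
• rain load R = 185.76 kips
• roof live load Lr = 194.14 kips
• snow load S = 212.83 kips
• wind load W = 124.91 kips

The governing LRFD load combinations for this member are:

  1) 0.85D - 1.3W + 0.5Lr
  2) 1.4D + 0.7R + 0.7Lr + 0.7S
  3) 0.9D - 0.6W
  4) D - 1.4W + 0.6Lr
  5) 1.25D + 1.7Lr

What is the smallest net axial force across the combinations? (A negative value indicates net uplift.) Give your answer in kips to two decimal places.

1) 0.85(399.94) - 1.3(124.91) + 0.5(194.14) = 339.95 - 162.38 + 97.07 = 274.64
2) 1.4(399.94) + 0.7(185.76) + 0.7(194.14) + 0.7(212.83) = 559.92 + 130.03 + 135.90 + 148.98 = 974.83
3) 0.9(399.94) - 0.6(124.91) = 359.95 - 74.95 = 285.00
4) 1.0(399.94) - 1.4(124.91) + 0.6(194.14) = 399.94 - 174.87 + 116.48 = 341.55
5) 1.25(399.94) + 1.7(194.14) = 829.96
Combination 1 gives the minimum: 274.64 kips.

274.64 kips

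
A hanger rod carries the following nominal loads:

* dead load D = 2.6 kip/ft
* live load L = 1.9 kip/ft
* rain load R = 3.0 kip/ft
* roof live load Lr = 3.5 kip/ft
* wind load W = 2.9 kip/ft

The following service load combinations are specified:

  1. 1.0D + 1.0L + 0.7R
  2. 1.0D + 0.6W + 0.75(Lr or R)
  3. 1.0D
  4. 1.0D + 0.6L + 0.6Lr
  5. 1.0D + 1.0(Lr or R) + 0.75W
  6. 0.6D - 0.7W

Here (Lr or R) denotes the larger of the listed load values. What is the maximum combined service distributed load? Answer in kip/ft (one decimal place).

(Lr or R) → Lr = 3.5 kip/ft.
1. 1.0(2.6) + 1.0(1.9) + 0.7(3.0) = 6.6
2. 1.0(2.6) + 0.6(2.9) + 0.75(3.5) = 7.0
3. 1.0(2.6) = 2.6
4. 1.0(2.6) + 0.6(1.9) + 0.6(3.5) = 5.8
5. 1.0(2.6) + 1.0(3.5) + 0.75(2.9) = 8.3
6. 0.6(2.6) - 0.7(2.9) = -0.5
Maximum is from combination 5.

8.3 kip/ft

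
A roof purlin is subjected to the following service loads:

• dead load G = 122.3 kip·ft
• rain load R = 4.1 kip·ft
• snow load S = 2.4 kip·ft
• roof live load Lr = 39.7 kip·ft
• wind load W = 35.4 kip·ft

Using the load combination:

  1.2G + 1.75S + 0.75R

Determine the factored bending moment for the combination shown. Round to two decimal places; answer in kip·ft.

154.04 kip·ft

1.2(122.3) + 1.75(2.4) + 0.75(4.1) = 146.76 + 4.20 + 3.08 = 154.04
M_u = 154.04 kip·ft.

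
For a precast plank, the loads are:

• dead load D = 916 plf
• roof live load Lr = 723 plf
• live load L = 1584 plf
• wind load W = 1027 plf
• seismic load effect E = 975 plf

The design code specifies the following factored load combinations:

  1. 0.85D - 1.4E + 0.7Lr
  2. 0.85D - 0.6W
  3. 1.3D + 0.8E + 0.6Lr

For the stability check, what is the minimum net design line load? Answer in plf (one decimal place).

1. 0.85(916) - 1.4(975) + 0.7(723) = 778.6 - 1365.0 + 506.1 = -80.3
2. 0.85(916) - 0.6(1027) = 778.6 - 616.2 = 162.4
3. 1.3(916) + 0.8(975) + 0.6(723) = 1190.8 + 780.0 + 433.8 = 2404.6
Combination 1 gives the minimum: -80.3 plf.

-80.3 plf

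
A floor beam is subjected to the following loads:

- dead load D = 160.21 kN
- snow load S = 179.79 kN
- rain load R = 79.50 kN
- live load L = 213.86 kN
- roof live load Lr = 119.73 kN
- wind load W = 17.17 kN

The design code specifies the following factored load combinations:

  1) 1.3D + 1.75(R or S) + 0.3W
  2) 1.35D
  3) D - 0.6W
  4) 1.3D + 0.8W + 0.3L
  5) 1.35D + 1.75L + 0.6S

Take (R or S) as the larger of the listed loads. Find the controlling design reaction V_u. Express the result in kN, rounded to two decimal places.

698.41 kN

(R or S) → S = 179.79 kN.
1) 1.3(160.21) + 1.75(179.79) + 0.3(17.17) = 528.06
2) 1.35(160.21) = 216.28
3) 1.0(160.21) - 0.6(17.17) = 160.21 - 10.30 = 149.91
4) 1.3(160.21) + 0.8(17.17) + 0.3(213.86) = 208.27 + 13.74 + 64.16 = 286.17
5) 1.35(160.21) + 1.75(213.86) + 0.6(179.79) = 216.28 + 374.26 + 107.87 = 698.41
Combination 5 governs: V_u = 698.41 kN.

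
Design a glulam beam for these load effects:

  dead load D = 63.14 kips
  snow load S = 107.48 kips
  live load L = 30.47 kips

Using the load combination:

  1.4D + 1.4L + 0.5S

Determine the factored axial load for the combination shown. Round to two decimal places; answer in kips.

184.79 kips

1.4(63.14) + 1.4(30.47) + 0.5(107.48) = 184.79
P_u = 184.79 kips.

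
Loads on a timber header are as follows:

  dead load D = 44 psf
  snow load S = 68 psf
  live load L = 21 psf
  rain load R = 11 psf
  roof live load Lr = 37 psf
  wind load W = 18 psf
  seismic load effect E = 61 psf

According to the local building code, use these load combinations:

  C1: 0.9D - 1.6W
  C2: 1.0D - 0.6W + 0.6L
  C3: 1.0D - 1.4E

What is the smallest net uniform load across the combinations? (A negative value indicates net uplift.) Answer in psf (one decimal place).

-41.4 psf

C1: 0.9(44) - 1.6(18) = 10.8
C2: 1.0(44) - 0.6(18) + 0.6(21) = 45.8
C3: 1.0(44) - 1.4(61) = -41.4
Combination 3 gives the minimum: -41.4 psf.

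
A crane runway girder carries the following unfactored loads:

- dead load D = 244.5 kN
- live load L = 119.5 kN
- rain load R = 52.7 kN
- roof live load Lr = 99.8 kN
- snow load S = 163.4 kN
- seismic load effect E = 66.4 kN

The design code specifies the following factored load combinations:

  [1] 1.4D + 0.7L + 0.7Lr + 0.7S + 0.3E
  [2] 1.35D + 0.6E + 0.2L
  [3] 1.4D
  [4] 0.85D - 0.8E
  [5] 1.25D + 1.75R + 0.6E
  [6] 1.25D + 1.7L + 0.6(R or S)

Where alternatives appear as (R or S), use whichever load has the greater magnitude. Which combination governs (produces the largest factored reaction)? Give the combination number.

Combination 1

(R or S) → S = 163.4 kN.
[1] 1.4(244.5) + 0.7(119.5) + 0.7(99.8) + 0.7(163.4) + 0.3(66.4) = 630.1
[2] 1.35(244.5) + 0.6(66.4) + 0.2(119.5) = 330.1 + 39.8 + 23.9 = 393.8
[3] 1.4(244.5) = 342.3
[4] 0.85(244.5) - 0.8(66.4) = 207.8 - 53.1 = 154.7
[5] 1.25(244.5) + 1.75(52.7) + 0.6(66.4) = 437.7
[6] 1.25(244.5) + 1.7(119.5) + 0.6(163.4) = 305.6 + 203.2 + 98.0 = 606.8
The largest value is 630.1 kN from combination 1.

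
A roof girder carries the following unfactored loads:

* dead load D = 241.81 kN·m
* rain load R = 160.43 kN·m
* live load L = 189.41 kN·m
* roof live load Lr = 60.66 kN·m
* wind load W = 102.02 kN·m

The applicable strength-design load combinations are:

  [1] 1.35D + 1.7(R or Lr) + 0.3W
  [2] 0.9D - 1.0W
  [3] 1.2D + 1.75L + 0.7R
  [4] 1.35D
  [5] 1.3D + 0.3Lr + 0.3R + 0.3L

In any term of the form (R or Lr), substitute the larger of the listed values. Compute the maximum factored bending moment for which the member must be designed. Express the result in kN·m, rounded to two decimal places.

(R or Lr) → R = 160.43 kN·m.
[1] 1.35(241.81) + 1.7(160.43) + 0.3(102.02) = 326.44 + 272.73 + 30.61 = 629.78
[2] 0.9(241.81) - 1.0(102.02) = 217.63 - 102.02 = 115.61
[3] 1.2(241.81) + 1.75(189.41) + 0.7(160.43) = 290.17 + 331.47 + 112.30 = 733.94
[4] 1.35(241.81) = 326.44
[5] 1.3(241.81) + 0.3(60.66) + 0.3(160.43) + 0.3(189.41) = 314.35 + 18.20 + 48.13 + 56.82 = 437.50
The controlling combination is 3, giving 733.94 kN·m.

733.94 kN·m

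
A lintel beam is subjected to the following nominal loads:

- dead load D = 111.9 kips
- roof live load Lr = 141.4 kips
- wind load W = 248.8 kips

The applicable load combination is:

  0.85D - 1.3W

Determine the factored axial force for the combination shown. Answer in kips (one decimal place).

0.85(111.9) - 1.3(248.8) = 95.1 - 323.4 = -228.3
P_u = -228.3 kips.

-228.3 kips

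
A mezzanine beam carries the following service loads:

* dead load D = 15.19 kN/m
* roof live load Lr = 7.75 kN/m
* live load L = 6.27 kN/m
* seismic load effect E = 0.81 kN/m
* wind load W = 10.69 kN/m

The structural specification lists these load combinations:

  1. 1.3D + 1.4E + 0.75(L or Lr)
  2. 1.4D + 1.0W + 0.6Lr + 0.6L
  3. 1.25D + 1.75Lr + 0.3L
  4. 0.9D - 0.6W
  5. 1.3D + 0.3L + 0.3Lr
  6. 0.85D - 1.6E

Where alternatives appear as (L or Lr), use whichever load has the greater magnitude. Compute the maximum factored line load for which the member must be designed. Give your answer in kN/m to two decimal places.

(L or Lr) → Lr = 7.75 kN/m.
1. 1.3(15.19) + 1.4(0.81) + 0.75(7.75) = 19.75 + 1.13 + 5.81 = 26.69
2. 1.4(15.19) + 1.0(10.69) + 0.6(7.75) + 0.6(6.27) = 21.27 + 10.69 + 4.65 + 3.76 = 40.37
3. 1.25(15.19) + 1.75(7.75) + 0.3(6.27) = 18.99 + 13.56 + 1.88 = 34.43
4. 0.9(15.19) - 0.6(10.69) = 13.67 - 6.41 = 7.26
5. 1.3(15.19) + 0.3(6.27) + 0.3(7.75) = 23.95
6. 0.85(15.19) - 1.6(0.81) = 11.62
Maximum is from combination 2.

40.37 kN/m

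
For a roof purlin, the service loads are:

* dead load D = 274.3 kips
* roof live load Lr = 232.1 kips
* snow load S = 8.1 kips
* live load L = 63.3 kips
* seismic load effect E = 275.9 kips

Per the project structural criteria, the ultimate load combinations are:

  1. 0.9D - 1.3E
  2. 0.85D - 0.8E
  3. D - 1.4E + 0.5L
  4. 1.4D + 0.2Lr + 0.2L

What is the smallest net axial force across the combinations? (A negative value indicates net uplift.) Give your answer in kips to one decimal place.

1. 0.9(274.3) - 1.3(275.9) = 246.9 - 358.7 = -111.8
2. 0.85(274.3) - 0.8(275.9) = 12.4
3. 1.0(274.3) - 1.4(275.9) + 0.5(63.3) = 274.3 - 386.3 + 31.7 = -80.3
4. 1.4(274.3) + 0.2(232.1) + 0.2(63.3) = 384.0 + 46.4 + 12.7 = 443.1
Combination 1 gives the minimum: -111.8 kips.

-111.8 kips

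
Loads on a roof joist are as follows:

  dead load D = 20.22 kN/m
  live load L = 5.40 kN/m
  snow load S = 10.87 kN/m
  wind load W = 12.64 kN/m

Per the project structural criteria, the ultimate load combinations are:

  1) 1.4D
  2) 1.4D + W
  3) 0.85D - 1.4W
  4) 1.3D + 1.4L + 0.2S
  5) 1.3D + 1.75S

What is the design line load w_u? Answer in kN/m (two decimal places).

45.31 kN/m

1) 1.4(20.22) = 28.31
2) 1.4(20.22) + 1.0(12.64) = 28.31 + 12.64 = 40.95
3) 0.85(20.22) - 1.4(12.64) = 17.19 - 17.70 = -0.51
4) 1.3(20.22) + 1.4(5.40) + 0.2(10.87) = 26.29 + 7.56 + 2.17 = 36.02
5) 1.3(20.22) + 1.75(10.87) = 26.29 + 19.02 = 45.31
The controlling combination is 5, giving 45.31 kN/m.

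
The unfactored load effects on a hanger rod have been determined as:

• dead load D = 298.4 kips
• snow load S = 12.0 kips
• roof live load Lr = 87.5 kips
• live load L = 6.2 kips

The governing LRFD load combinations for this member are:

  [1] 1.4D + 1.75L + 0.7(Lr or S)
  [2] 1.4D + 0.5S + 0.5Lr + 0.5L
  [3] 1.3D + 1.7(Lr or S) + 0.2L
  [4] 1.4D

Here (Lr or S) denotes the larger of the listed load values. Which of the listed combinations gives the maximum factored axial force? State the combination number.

(Lr or S) → Lr = 87.5 kips.
[1] 1.4(298.4) + 1.75(6.2) + 0.7(87.5) = 489.9
[2] 1.4(298.4) + 0.5(12.0) + 0.5(87.5) + 0.5(6.2) = 470.6
[3] 1.3(298.4) + 1.7(87.5) + 0.2(6.2) = 537.9
[4] 1.4(298.4) = 417.8
The largest value is 537.9 kips from combination 3.

Combination 3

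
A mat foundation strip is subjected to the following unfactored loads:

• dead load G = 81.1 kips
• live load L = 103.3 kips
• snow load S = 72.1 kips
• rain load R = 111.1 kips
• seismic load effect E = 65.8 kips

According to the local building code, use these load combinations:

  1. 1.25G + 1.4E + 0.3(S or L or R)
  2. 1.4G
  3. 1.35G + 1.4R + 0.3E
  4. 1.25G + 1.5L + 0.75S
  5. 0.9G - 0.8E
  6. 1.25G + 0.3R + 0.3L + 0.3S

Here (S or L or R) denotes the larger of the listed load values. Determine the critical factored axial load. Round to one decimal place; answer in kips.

(S or L or R) → R = 111.1 kips.
1. 1.25(81.1) + 1.4(65.8) + 0.3(111.1) = 226.8
2. 1.4(81.1) = 113.5
3. 1.35(81.1) + 1.4(111.1) + 0.3(65.8) = 284.8
4. 1.25(81.1) + 1.5(103.3) + 0.75(72.1) = 310.4
5. 0.9(81.1) - 0.8(65.8) = 20.4
6. 1.25(81.1) + 0.3(111.1) + 0.3(103.3) + 0.3(72.1) = 187.3
Maximum is from combination 4.

310.4 kips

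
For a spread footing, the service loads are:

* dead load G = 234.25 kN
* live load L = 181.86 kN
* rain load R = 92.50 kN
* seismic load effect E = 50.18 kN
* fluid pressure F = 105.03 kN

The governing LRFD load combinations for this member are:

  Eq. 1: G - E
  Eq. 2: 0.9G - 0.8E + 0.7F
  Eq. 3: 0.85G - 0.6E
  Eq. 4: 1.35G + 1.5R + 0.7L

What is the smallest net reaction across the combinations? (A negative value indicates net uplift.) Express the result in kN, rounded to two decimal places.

169.00 kN

Eq. 1: 1.0(234.25) - 1.0(50.18) = 184.07
Eq. 2: 0.9(234.25) - 0.8(50.18) + 0.7(105.03) = 244.20
Eq. 3: 0.85(234.25) - 0.6(50.18) = 169.00
Eq. 4: 1.35(234.25) + 1.5(92.50) + 0.7(181.86) = 582.29
Combination 3 gives the minimum: 169.00 kN.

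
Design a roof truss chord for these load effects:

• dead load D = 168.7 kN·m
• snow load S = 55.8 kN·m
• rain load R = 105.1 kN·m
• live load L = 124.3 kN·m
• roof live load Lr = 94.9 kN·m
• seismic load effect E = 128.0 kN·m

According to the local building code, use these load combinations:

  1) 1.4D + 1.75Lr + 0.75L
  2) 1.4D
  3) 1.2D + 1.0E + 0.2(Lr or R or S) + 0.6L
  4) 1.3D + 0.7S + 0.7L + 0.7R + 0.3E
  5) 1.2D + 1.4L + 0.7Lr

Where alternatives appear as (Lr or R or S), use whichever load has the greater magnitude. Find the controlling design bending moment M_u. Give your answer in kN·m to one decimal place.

(Lr or R or S) → R = 105.1 kN·m.
1) 1.4(168.7) + 1.75(94.9) + 0.75(124.3) = 236.2 + 166.1 + 93.2 = 495.5
2) 1.4(168.7) = 236.2
3) 1.2(168.7) + 1.0(128.0) + 0.2(105.1) + 0.6(124.3) = 202.4 + 128.0 + 21.0 + 74.6 = 426.0
4) 1.3(168.7) + 0.7(55.8) + 0.7(124.3) + 0.7(105.1) + 0.3(128.0) = 219.3 + 39.1 + 87.0 + 73.6 + 38.4 = 457.4
5) 1.2(168.7) + 1.4(124.3) + 0.7(94.9) = 442.9
Combination 1 governs: M_u = 495.5 kN·m.

495.5 kN·m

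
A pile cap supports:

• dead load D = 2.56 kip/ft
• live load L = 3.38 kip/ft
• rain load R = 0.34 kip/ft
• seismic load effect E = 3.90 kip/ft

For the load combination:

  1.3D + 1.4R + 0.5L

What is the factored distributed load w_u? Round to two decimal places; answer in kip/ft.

5.49 kip/ft

1.3(2.56) + 1.4(0.34) + 0.5(3.38) = 5.49
w_u = 5.49 kip/ft.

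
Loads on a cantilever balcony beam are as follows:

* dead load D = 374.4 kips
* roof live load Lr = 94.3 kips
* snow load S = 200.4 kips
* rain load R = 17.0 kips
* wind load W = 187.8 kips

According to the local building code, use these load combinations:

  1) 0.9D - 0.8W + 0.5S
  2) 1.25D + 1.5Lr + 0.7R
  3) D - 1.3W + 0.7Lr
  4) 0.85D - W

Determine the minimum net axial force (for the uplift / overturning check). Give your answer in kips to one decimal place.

130.4 kips

1) 0.9(374.4) - 0.8(187.8) + 0.5(200.4) = 286.9
2) 1.25(374.4) + 1.5(94.3) + 0.7(17.0) = 621.4
3) 1.0(374.4) - 1.3(187.8) + 0.7(94.3) = 196.3
4) 0.85(374.4) - 1.0(187.8) = 130.4
Combination 4 gives the minimum: 130.4 kips.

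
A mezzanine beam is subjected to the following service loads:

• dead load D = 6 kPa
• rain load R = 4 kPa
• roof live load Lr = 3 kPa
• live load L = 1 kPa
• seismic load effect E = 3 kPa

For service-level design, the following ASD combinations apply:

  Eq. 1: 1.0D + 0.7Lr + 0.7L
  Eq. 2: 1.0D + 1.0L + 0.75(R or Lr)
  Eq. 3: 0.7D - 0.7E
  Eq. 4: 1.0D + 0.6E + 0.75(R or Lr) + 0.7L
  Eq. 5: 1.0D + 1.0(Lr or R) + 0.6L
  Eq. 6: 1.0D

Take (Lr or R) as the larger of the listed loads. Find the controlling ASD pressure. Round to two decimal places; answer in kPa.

(R or Lr) → R = 4 kPa; (Lr or R) → R = 4 kPa.
Eq. 1: 1.0(6) + 0.7(3) + 0.7(1) = 6.00 + 2.10 + 0.70 = 8.80
Eq. 2: 1.0(6) + 1.0(1) + 0.75(4) = 6.00 + 1.00 + 3.00 = 10.00
Eq. 3: 0.7(6) - 0.7(3) = 4.20 - 2.10 = 2.10
Eq. 4: 1.0(6) + 0.6(3) + 0.75(4) + 0.7(1) = 6.00 + 1.80 + 3.00 + 0.70 = 11.50
Eq. 5: 1.0(6) + 1.0(4) + 0.6(1) = 6.00 + 4.00 + 0.60 = 10.60
Eq. 6: 1.0(6) = 6.00
Combination 4 governs: p = 11.50 kPa.

11.50 kPa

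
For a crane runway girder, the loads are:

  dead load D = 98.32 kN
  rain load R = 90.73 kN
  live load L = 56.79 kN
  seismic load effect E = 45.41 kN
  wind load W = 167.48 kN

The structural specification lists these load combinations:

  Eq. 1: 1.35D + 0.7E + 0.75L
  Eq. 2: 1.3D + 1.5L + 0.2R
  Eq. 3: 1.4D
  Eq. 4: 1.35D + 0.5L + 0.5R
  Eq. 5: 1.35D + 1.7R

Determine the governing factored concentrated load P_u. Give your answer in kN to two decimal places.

Eq. 1: 1.35(98.32) + 0.7(45.41) + 0.75(56.79) = 132.73 + 31.79 + 42.59 = 207.11
Eq. 2: 1.3(98.32) + 1.5(56.79) + 0.2(90.73) = 231.15
Eq. 3: 1.4(98.32) = 137.65
Eq. 4: 1.35(98.32) + 0.5(56.79) + 0.5(90.73) = 206.49
Eq. 5: 1.35(98.32) + 1.7(90.73) = 132.73 + 154.24 = 286.97
The controlling combination is 5, giving 286.97 kN.

286.97 kN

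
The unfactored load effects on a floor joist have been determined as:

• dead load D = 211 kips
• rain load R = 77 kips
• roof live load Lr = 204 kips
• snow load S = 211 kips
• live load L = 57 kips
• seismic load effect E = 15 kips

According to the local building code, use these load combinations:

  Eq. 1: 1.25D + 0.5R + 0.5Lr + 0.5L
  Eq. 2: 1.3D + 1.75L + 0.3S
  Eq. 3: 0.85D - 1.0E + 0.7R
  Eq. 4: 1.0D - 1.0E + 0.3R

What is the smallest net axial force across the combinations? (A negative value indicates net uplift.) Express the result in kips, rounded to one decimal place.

218.3 kips

Eq. 1: 1.25(211) + 0.5(77) + 0.5(204) + 0.5(57) = 263.8 + 38.5 + 102.0 + 28.5 = 432.8
Eq. 2: 1.3(211) + 1.75(57) + 0.3(211) = 274.3 + 99.8 + 63.3 = 437.4
Eq. 3: 0.85(211) - 1.0(15) + 0.7(77) = 179.4 - 15.0 + 53.9 = 218.3
Eq. 4: 1.0(211) - 1.0(15) + 0.3(77) = 211.0 - 15.0 + 23.1 = 219.1
Combination 3 gives the minimum: 218.3 kips.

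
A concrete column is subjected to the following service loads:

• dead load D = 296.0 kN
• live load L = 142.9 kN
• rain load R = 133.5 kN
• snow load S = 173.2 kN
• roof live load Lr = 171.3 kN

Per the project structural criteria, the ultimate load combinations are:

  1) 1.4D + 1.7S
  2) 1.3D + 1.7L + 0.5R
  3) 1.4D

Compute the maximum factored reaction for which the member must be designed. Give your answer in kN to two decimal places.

708.84 kN

1) 1.4(296.0) + 1.7(173.2) = 708.84
2) 1.3(296.0) + 1.7(142.9) + 0.5(133.5) = 694.48
3) 1.4(296.0) = 414.40
The controlling combination is 1, giving 708.84 kN.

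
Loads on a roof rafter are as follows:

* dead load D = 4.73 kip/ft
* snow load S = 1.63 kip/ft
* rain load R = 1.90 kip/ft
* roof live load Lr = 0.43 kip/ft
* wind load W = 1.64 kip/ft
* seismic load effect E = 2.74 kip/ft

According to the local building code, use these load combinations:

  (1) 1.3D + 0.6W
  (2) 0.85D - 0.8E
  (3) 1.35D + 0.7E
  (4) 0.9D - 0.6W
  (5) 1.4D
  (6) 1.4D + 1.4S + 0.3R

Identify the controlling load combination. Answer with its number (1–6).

Combination 6

(1) 1.3(4.73) + 0.6(1.64) = 6.15 + 0.98 = 7.13
(2) 0.85(4.73) - 0.8(2.74) = 4.02 - 2.19 = 1.83
(3) 1.35(4.73) + 0.7(2.74) = 8.30
(4) 0.9(4.73) - 0.6(1.64) = 3.27
(5) 1.4(4.73) = 6.62
(6) 1.4(4.73) + 1.4(1.63) + 0.3(1.90) = 6.62 + 2.28 + 0.57 = 9.47
The largest value is 9.47 kip/ft from combination 6.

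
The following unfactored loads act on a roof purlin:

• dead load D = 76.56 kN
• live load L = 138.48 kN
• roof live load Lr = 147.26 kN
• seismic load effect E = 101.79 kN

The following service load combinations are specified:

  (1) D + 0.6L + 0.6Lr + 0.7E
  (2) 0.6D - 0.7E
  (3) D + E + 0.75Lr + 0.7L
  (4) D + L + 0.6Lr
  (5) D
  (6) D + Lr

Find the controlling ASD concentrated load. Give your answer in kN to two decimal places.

(1) 1.0(76.56) + 0.6(138.48) + 0.6(147.26) + 0.7(101.79) = 76.56 + 83.09 + 88.36 + 71.25 = 319.26
(2) 0.6(76.56) - 0.7(101.79) = -25.32
(3) 1.0(76.56) + 1.0(101.79) + 0.75(147.26) + 0.7(138.48) = 385.73
(4) 1.0(76.56) + 1.0(138.48) + 0.6(147.26) = 76.56 + 138.48 + 88.36 = 303.40
(5) 1.0(76.56) = 76.56
(6) 1.0(76.56) + 1.0(147.26) = 76.56 + 147.26 = 223.82
The controlling combination is 3, giving 385.73 kN.

385.73 kN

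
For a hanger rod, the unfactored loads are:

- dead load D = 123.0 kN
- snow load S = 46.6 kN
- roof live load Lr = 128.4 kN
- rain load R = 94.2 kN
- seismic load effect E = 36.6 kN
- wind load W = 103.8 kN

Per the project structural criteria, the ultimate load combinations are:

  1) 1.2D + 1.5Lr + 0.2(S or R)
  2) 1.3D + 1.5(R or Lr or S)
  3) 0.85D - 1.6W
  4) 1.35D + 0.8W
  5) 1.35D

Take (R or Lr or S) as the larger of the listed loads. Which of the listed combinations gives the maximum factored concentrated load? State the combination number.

Combination 1

(S or R) → R = 94.2 kN; (R or Lr or S) → Lr = 128.4 kN.
1) 1.2(123.0) + 1.5(128.4) + 0.2(94.2) = 359.0
2) 1.3(123.0) + 1.5(128.4) = 352.5
3) 0.85(123.0) - 1.6(103.8) = -61.5
4) 1.35(123.0) + 0.8(103.8) = 249.1
5) 1.35(123.0) = 166.1
The largest value is 359.0 kN from combination 1.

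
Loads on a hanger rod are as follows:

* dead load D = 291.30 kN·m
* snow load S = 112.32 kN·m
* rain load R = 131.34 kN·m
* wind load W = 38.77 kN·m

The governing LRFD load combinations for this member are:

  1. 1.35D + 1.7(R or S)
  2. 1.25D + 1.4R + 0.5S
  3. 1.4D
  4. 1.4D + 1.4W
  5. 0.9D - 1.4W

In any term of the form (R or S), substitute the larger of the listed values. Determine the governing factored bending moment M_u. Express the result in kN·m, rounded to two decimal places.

616.53 kN·m

(R or S) → R = 131.34 kN·m.
1. 1.35(291.30) + 1.7(131.34) = 616.53
2. 1.25(291.30) + 1.4(131.34) + 0.5(112.32) = 604.16
3. 1.4(291.30) = 407.82
4. 1.4(291.30) + 1.4(38.77) = 407.82 + 54.28 = 462.10
5. 0.9(291.30) - 1.4(38.77) = 262.17 - 54.28 = 207.89
Combination 1 governs: M_u = 616.53 kN·m.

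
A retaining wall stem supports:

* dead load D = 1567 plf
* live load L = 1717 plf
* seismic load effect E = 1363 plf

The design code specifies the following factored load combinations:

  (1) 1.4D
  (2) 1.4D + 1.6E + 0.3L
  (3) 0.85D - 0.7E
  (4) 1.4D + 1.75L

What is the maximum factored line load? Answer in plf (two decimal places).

(1) 1.4(1567) = 2193.80
(2) 1.4(1567) + 1.6(1363) + 0.3(1717) = 2193.80 + 2180.80 + 515.10 = 4889.70
(3) 0.85(1567) - 0.7(1363) = 1331.95 - 954.10 = 377.85
(4) 1.4(1567) + 1.75(1717) = 2193.80 + 3004.75 = 5198.55
Maximum is from combination 4.

5198.55 plf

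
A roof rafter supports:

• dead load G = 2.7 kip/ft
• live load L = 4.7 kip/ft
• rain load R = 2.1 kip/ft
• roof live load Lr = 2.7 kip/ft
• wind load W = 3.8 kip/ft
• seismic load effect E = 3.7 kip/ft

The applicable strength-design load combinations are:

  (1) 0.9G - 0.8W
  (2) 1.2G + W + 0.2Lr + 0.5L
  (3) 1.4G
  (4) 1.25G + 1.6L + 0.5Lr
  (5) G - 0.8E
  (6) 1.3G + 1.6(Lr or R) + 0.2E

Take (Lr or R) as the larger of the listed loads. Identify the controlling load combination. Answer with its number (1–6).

(Lr or R) → Lr = 2.7 kip/ft.
(1) 0.9(2.7) - 0.8(3.8) = -0.61
(2) 1.2(2.7) + 1.0(3.8) + 0.2(2.7) + 0.5(4.7) = 9.93
(3) 1.4(2.7) = 3.78
(4) 1.25(2.7) + 1.6(4.7) + 0.5(2.7) = 12.25
(5) 1.0(2.7) - 0.8(3.7) = -0.26
(6) 1.3(2.7) + 1.6(2.7) + 0.2(3.7) = 8.57
The largest value is 12.25 kip/ft from combination 4.

Combination 4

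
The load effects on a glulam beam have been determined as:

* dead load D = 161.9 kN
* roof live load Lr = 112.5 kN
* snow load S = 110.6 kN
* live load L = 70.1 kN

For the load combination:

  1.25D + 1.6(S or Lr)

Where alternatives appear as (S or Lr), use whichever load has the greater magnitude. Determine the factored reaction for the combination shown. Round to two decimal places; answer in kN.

(S or Lr) → Lr = 112.5 kN.
1.25(161.9) + 1.6(112.5) = 202.38 + 180.00 = 382.38
V_u = 382.38 kN.

382.38 kN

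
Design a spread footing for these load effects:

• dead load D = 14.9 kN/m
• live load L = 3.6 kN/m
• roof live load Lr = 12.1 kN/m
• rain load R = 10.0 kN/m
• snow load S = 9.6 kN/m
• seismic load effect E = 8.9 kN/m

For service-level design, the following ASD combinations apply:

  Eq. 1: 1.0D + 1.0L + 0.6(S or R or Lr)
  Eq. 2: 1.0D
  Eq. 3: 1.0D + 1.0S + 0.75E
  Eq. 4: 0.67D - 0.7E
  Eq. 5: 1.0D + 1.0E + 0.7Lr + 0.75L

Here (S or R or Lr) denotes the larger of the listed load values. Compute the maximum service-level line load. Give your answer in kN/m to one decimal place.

(S or R or Lr) → Lr = 12.1 kN/m.
Eq. 1: 1.0(14.9) + 1.0(3.6) + 0.6(12.1) = 14.9 + 3.6 + 7.3 = 25.8
Eq. 2: 1.0(14.9) = 14.9
Eq. 3: 1.0(14.9) + 1.0(9.6) + 0.75(8.9) = 14.9 + 9.6 + 6.7 = 31.2
Eq. 4: 0.67(14.9) - 0.7(8.9) = 10.0 - 6.2 = 3.8
Eq. 5: 1.0(14.9) + 1.0(8.9) + 0.7(12.1) + 0.75(3.6) = 14.9 + 8.9 + 8.5 + 2.7 = 35.0
Combination 5 governs: w = 35.0 kN/m.

35.0 kN/m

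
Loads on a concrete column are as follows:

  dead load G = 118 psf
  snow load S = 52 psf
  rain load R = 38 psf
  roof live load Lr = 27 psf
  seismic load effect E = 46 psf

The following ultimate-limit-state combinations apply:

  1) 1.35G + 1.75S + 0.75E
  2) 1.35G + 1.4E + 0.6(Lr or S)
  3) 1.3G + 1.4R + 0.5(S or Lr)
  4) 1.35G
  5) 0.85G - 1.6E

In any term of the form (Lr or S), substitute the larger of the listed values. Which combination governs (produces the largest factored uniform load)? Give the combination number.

Combination 1

(Lr or S) → S = 52 psf; (S or Lr) → S = 52 psf.
1) 1.35(118) + 1.75(52) + 0.75(46) = 159.3 + 91.0 + 34.5 = 284.8
2) 1.35(118) + 1.4(46) + 0.6(52) = 159.3 + 64.4 + 31.2 = 254.9
3) 1.3(118) + 1.4(38) + 0.5(52) = 153.4 + 53.2 + 26.0 = 232.6
4) 1.35(118) = 159.3
5) 0.85(118) - 1.6(46) = 100.3 - 73.6 = 26.7
The largest value is 284.8 psf from combination 1.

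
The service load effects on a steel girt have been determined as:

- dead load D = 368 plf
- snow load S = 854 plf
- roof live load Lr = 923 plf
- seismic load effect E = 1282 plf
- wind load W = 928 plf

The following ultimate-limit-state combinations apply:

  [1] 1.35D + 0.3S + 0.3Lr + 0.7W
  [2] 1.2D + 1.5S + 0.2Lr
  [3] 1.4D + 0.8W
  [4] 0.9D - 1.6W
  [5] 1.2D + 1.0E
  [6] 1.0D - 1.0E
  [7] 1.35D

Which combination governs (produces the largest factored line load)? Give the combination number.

[1] 1.35(368) + 0.3(854) + 0.3(923) + 0.7(928) = 496.80 + 256.20 + 276.90 + 649.60 = 1679.50
[2] 1.2(368) + 1.5(854) + 0.2(923) = 441.60 + 1281.00 + 184.60 = 1907.20
[3] 1.4(368) + 0.8(928) = 515.20 + 742.40 = 1257.60
[4] 0.9(368) - 1.6(928) = 331.20 - 1484.80 = -1153.60
[5] 1.2(368) + 1.0(1282) = 441.60 + 1282.00 = 1723.60
[6] 1.0(368) - 1.0(1282) = 368.00 - 1282.00 = -914.00
[7] 1.35(368) = 496.80
The largest value is 1907.20 plf from combination 2.

Combination 2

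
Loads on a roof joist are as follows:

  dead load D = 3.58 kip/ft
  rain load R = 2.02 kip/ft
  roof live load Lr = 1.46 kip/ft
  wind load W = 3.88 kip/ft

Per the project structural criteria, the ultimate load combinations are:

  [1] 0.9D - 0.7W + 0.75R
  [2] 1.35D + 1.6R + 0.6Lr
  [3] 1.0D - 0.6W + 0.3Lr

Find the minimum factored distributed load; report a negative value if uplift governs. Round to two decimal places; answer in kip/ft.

[1] 0.9(3.58) - 0.7(3.88) + 0.75(2.02) = 2.02
[2] 1.35(3.58) + 1.6(2.02) + 0.6(1.46) = 8.94
[3] 1.0(3.58) - 0.6(3.88) + 0.3(1.46) = 1.69
Combination 3 gives the minimum: 1.69 kip/ft.

1.69 kip/ft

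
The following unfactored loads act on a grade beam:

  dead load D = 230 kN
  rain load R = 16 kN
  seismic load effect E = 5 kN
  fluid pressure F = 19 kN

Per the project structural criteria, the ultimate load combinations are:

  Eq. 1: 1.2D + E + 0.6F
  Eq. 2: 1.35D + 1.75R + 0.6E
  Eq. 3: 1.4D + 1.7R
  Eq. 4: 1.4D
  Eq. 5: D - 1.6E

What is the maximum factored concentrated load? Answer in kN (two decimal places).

Eq. 1: 1.2(230) + 1.0(5) + 0.6(19) = 276.00 + 5.00 + 11.40 = 292.40
Eq. 2: 1.35(230) + 1.75(16) + 0.6(5) = 310.50 + 28.00 + 3.00 = 341.50
Eq. 3: 1.4(230) + 1.7(16) = 322.00 + 27.20 = 349.20
Eq. 4: 1.4(230) = 322.00
Eq. 5: 1.0(230) - 1.6(5) = 230.00 - 8.00 = 222.00
Combination 3 governs: P_u = 349.20 kN.

349.20 kN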